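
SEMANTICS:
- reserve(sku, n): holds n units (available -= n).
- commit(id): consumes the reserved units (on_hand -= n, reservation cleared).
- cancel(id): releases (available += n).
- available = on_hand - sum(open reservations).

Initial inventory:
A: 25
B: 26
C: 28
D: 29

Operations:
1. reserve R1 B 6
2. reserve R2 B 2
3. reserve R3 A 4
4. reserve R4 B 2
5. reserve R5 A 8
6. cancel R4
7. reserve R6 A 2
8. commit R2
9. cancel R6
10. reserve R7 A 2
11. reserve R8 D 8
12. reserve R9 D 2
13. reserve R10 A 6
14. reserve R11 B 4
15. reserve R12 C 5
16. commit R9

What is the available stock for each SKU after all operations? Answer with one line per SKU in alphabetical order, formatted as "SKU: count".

Answer: A: 5
B: 14
C: 23
D: 19

Derivation:
Step 1: reserve R1 B 6 -> on_hand[A=25 B=26 C=28 D=29] avail[A=25 B=20 C=28 D=29] open={R1}
Step 2: reserve R2 B 2 -> on_hand[A=25 B=26 C=28 D=29] avail[A=25 B=18 C=28 D=29] open={R1,R2}
Step 3: reserve R3 A 4 -> on_hand[A=25 B=26 C=28 D=29] avail[A=21 B=18 C=28 D=29] open={R1,R2,R3}
Step 4: reserve R4 B 2 -> on_hand[A=25 B=26 C=28 D=29] avail[A=21 B=16 C=28 D=29] open={R1,R2,R3,R4}
Step 5: reserve R5 A 8 -> on_hand[A=25 B=26 C=28 D=29] avail[A=13 B=16 C=28 D=29] open={R1,R2,R3,R4,R5}
Step 6: cancel R4 -> on_hand[A=25 B=26 C=28 D=29] avail[A=13 B=18 C=28 D=29] open={R1,R2,R3,R5}
Step 7: reserve R6 A 2 -> on_hand[A=25 B=26 C=28 D=29] avail[A=11 B=18 C=28 D=29] open={R1,R2,R3,R5,R6}
Step 8: commit R2 -> on_hand[A=25 B=24 C=28 D=29] avail[A=11 B=18 C=28 D=29] open={R1,R3,R5,R6}
Step 9: cancel R6 -> on_hand[A=25 B=24 C=28 D=29] avail[A=13 B=18 C=28 D=29] open={R1,R3,R5}
Step 10: reserve R7 A 2 -> on_hand[A=25 B=24 C=28 D=29] avail[A=11 B=18 C=28 D=29] open={R1,R3,R5,R7}
Step 11: reserve R8 D 8 -> on_hand[A=25 B=24 C=28 D=29] avail[A=11 B=18 C=28 D=21] open={R1,R3,R5,R7,R8}
Step 12: reserve R9 D 2 -> on_hand[A=25 B=24 C=28 D=29] avail[A=11 B=18 C=28 D=19] open={R1,R3,R5,R7,R8,R9}
Step 13: reserve R10 A 6 -> on_hand[A=25 B=24 C=28 D=29] avail[A=5 B=18 C=28 D=19] open={R1,R10,R3,R5,R7,R8,R9}
Step 14: reserve R11 B 4 -> on_hand[A=25 B=24 C=28 D=29] avail[A=5 B=14 C=28 D=19] open={R1,R10,R11,R3,R5,R7,R8,R9}
Step 15: reserve R12 C 5 -> on_hand[A=25 B=24 C=28 D=29] avail[A=5 B=14 C=23 D=19] open={R1,R10,R11,R12,R3,R5,R7,R8,R9}
Step 16: commit R9 -> on_hand[A=25 B=24 C=28 D=27] avail[A=5 B=14 C=23 D=19] open={R1,R10,R11,R12,R3,R5,R7,R8}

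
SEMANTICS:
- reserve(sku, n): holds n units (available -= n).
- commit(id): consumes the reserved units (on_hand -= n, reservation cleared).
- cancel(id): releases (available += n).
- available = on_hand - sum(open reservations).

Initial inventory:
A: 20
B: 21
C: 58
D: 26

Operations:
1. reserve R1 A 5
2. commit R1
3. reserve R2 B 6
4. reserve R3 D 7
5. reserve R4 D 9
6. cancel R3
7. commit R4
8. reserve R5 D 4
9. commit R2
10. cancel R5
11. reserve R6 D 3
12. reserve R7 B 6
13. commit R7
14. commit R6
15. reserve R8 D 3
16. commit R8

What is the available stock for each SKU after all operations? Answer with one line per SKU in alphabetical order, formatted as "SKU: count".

Answer: A: 15
B: 9
C: 58
D: 11

Derivation:
Step 1: reserve R1 A 5 -> on_hand[A=20 B=21 C=58 D=26] avail[A=15 B=21 C=58 D=26] open={R1}
Step 2: commit R1 -> on_hand[A=15 B=21 C=58 D=26] avail[A=15 B=21 C=58 D=26] open={}
Step 3: reserve R2 B 6 -> on_hand[A=15 B=21 C=58 D=26] avail[A=15 B=15 C=58 D=26] open={R2}
Step 4: reserve R3 D 7 -> on_hand[A=15 B=21 C=58 D=26] avail[A=15 B=15 C=58 D=19] open={R2,R3}
Step 5: reserve R4 D 9 -> on_hand[A=15 B=21 C=58 D=26] avail[A=15 B=15 C=58 D=10] open={R2,R3,R4}
Step 6: cancel R3 -> on_hand[A=15 B=21 C=58 D=26] avail[A=15 B=15 C=58 D=17] open={R2,R4}
Step 7: commit R4 -> on_hand[A=15 B=21 C=58 D=17] avail[A=15 B=15 C=58 D=17] open={R2}
Step 8: reserve R5 D 4 -> on_hand[A=15 B=21 C=58 D=17] avail[A=15 B=15 C=58 D=13] open={R2,R5}
Step 9: commit R2 -> on_hand[A=15 B=15 C=58 D=17] avail[A=15 B=15 C=58 D=13] open={R5}
Step 10: cancel R5 -> on_hand[A=15 B=15 C=58 D=17] avail[A=15 B=15 C=58 D=17] open={}
Step 11: reserve R6 D 3 -> on_hand[A=15 B=15 C=58 D=17] avail[A=15 B=15 C=58 D=14] open={R6}
Step 12: reserve R7 B 6 -> on_hand[A=15 B=15 C=58 D=17] avail[A=15 B=9 C=58 D=14] open={R6,R7}
Step 13: commit R7 -> on_hand[A=15 B=9 C=58 D=17] avail[A=15 B=9 C=58 D=14] open={R6}
Step 14: commit R6 -> on_hand[A=15 B=9 C=58 D=14] avail[A=15 B=9 C=58 D=14] open={}
Step 15: reserve R8 D 3 -> on_hand[A=15 B=9 C=58 D=14] avail[A=15 B=9 C=58 D=11] open={R8}
Step 16: commit R8 -> on_hand[A=15 B=9 C=58 D=11] avail[A=15 B=9 C=58 D=11] open={}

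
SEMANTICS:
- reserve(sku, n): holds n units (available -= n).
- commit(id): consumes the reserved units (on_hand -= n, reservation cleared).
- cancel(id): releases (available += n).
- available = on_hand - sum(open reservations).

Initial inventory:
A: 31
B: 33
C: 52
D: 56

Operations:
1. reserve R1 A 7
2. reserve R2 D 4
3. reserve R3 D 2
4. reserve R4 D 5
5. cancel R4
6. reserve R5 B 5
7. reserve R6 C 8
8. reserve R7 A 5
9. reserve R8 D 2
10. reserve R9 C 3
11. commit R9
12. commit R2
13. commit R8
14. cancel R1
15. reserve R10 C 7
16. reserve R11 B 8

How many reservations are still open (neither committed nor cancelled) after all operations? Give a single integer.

Step 1: reserve R1 A 7 -> on_hand[A=31 B=33 C=52 D=56] avail[A=24 B=33 C=52 D=56] open={R1}
Step 2: reserve R2 D 4 -> on_hand[A=31 B=33 C=52 D=56] avail[A=24 B=33 C=52 D=52] open={R1,R2}
Step 3: reserve R3 D 2 -> on_hand[A=31 B=33 C=52 D=56] avail[A=24 B=33 C=52 D=50] open={R1,R2,R3}
Step 4: reserve R4 D 5 -> on_hand[A=31 B=33 C=52 D=56] avail[A=24 B=33 C=52 D=45] open={R1,R2,R3,R4}
Step 5: cancel R4 -> on_hand[A=31 B=33 C=52 D=56] avail[A=24 B=33 C=52 D=50] open={R1,R2,R3}
Step 6: reserve R5 B 5 -> on_hand[A=31 B=33 C=52 D=56] avail[A=24 B=28 C=52 D=50] open={R1,R2,R3,R5}
Step 7: reserve R6 C 8 -> on_hand[A=31 B=33 C=52 D=56] avail[A=24 B=28 C=44 D=50] open={R1,R2,R3,R5,R6}
Step 8: reserve R7 A 5 -> on_hand[A=31 B=33 C=52 D=56] avail[A=19 B=28 C=44 D=50] open={R1,R2,R3,R5,R6,R7}
Step 9: reserve R8 D 2 -> on_hand[A=31 B=33 C=52 D=56] avail[A=19 B=28 C=44 D=48] open={R1,R2,R3,R5,R6,R7,R8}
Step 10: reserve R9 C 3 -> on_hand[A=31 B=33 C=52 D=56] avail[A=19 B=28 C=41 D=48] open={R1,R2,R3,R5,R6,R7,R8,R9}
Step 11: commit R9 -> on_hand[A=31 B=33 C=49 D=56] avail[A=19 B=28 C=41 D=48] open={R1,R2,R3,R5,R6,R7,R8}
Step 12: commit R2 -> on_hand[A=31 B=33 C=49 D=52] avail[A=19 B=28 C=41 D=48] open={R1,R3,R5,R6,R7,R8}
Step 13: commit R8 -> on_hand[A=31 B=33 C=49 D=50] avail[A=19 B=28 C=41 D=48] open={R1,R3,R5,R6,R7}
Step 14: cancel R1 -> on_hand[A=31 B=33 C=49 D=50] avail[A=26 B=28 C=41 D=48] open={R3,R5,R6,R7}
Step 15: reserve R10 C 7 -> on_hand[A=31 B=33 C=49 D=50] avail[A=26 B=28 C=34 D=48] open={R10,R3,R5,R6,R7}
Step 16: reserve R11 B 8 -> on_hand[A=31 B=33 C=49 D=50] avail[A=26 B=20 C=34 D=48] open={R10,R11,R3,R5,R6,R7}
Open reservations: ['R10', 'R11', 'R3', 'R5', 'R6', 'R7'] -> 6

Answer: 6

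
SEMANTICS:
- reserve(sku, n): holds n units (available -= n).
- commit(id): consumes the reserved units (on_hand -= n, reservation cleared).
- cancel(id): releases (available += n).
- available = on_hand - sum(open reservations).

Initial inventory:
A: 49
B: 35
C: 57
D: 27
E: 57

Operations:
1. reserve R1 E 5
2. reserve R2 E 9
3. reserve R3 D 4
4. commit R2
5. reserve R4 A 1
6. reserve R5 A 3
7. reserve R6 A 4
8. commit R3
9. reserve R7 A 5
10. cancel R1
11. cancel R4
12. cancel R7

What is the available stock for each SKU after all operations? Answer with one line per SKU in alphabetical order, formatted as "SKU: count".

Step 1: reserve R1 E 5 -> on_hand[A=49 B=35 C=57 D=27 E=57] avail[A=49 B=35 C=57 D=27 E=52] open={R1}
Step 2: reserve R2 E 9 -> on_hand[A=49 B=35 C=57 D=27 E=57] avail[A=49 B=35 C=57 D=27 E=43] open={R1,R2}
Step 3: reserve R3 D 4 -> on_hand[A=49 B=35 C=57 D=27 E=57] avail[A=49 B=35 C=57 D=23 E=43] open={R1,R2,R3}
Step 4: commit R2 -> on_hand[A=49 B=35 C=57 D=27 E=48] avail[A=49 B=35 C=57 D=23 E=43] open={R1,R3}
Step 5: reserve R4 A 1 -> on_hand[A=49 B=35 C=57 D=27 E=48] avail[A=48 B=35 C=57 D=23 E=43] open={R1,R3,R4}
Step 6: reserve R5 A 3 -> on_hand[A=49 B=35 C=57 D=27 E=48] avail[A=45 B=35 C=57 D=23 E=43] open={R1,R3,R4,R5}
Step 7: reserve R6 A 4 -> on_hand[A=49 B=35 C=57 D=27 E=48] avail[A=41 B=35 C=57 D=23 E=43] open={R1,R3,R4,R5,R6}
Step 8: commit R3 -> on_hand[A=49 B=35 C=57 D=23 E=48] avail[A=41 B=35 C=57 D=23 E=43] open={R1,R4,R5,R6}
Step 9: reserve R7 A 5 -> on_hand[A=49 B=35 C=57 D=23 E=48] avail[A=36 B=35 C=57 D=23 E=43] open={R1,R4,R5,R6,R7}
Step 10: cancel R1 -> on_hand[A=49 B=35 C=57 D=23 E=48] avail[A=36 B=35 C=57 D=23 E=48] open={R4,R5,R6,R7}
Step 11: cancel R4 -> on_hand[A=49 B=35 C=57 D=23 E=48] avail[A=37 B=35 C=57 D=23 E=48] open={R5,R6,R7}
Step 12: cancel R7 -> on_hand[A=49 B=35 C=57 D=23 E=48] avail[A=42 B=35 C=57 D=23 E=48] open={R5,R6}

Answer: A: 42
B: 35
C: 57
D: 23
E: 48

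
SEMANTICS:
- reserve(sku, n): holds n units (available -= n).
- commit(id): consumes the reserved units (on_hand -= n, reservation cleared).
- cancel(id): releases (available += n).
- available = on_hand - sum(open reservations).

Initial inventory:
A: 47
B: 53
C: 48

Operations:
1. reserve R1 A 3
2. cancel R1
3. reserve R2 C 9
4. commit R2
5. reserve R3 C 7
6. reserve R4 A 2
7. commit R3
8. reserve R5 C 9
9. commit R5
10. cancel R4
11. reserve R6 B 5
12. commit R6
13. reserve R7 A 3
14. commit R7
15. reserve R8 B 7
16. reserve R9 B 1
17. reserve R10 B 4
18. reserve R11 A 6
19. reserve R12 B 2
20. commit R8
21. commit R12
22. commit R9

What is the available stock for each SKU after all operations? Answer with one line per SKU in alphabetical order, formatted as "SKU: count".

Step 1: reserve R1 A 3 -> on_hand[A=47 B=53 C=48] avail[A=44 B=53 C=48] open={R1}
Step 2: cancel R1 -> on_hand[A=47 B=53 C=48] avail[A=47 B=53 C=48] open={}
Step 3: reserve R2 C 9 -> on_hand[A=47 B=53 C=48] avail[A=47 B=53 C=39] open={R2}
Step 4: commit R2 -> on_hand[A=47 B=53 C=39] avail[A=47 B=53 C=39] open={}
Step 5: reserve R3 C 7 -> on_hand[A=47 B=53 C=39] avail[A=47 B=53 C=32] open={R3}
Step 6: reserve R4 A 2 -> on_hand[A=47 B=53 C=39] avail[A=45 B=53 C=32] open={R3,R4}
Step 7: commit R3 -> on_hand[A=47 B=53 C=32] avail[A=45 B=53 C=32] open={R4}
Step 8: reserve R5 C 9 -> on_hand[A=47 B=53 C=32] avail[A=45 B=53 C=23] open={R4,R5}
Step 9: commit R5 -> on_hand[A=47 B=53 C=23] avail[A=45 B=53 C=23] open={R4}
Step 10: cancel R4 -> on_hand[A=47 B=53 C=23] avail[A=47 B=53 C=23] open={}
Step 11: reserve R6 B 5 -> on_hand[A=47 B=53 C=23] avail[A=47 B=48 C=23] open={R6}
Step 12: commit R6 -> on_hand[A=47 B=48 C=23] avail[A=47 B=48 C=23] open={}
Step 13: reserve R7 A 3 -> on_hand[A=47 B=48 C=23] avail[A=44 B=48 C=23] open={R7}
Step 14: commit R7 -> on_hand[A=44 B=48 C=23] avail[A=44 B=48 C=23] open={}
Step 15: reserve R8 B 7 -> on_hand[A=44 B=48 C=23] avail[A=44 B=41 C=23] open={R8}
Step 16: reserve R9 B 1 -> on_hand[A=44 B=48 C=23] avail[A=44 B=40 C=23] open={R8,R9}
Step 17: reserve R10 B 4 -> on_hand[A=44 B=48 C=23] avail[A=44 B=36 C=23] open={R10,R8,R9}
Step 18: reserve R11 A 6 -> on_hand[A=44 B=48 C=23] avail[A=38 B=36 C=23] open={R10,R11,R8,R9}
Step 19: reserve R12 B 2 -> on_hand[A=44 B=48 C=23] avail[A=38 B=34 C=23] open={R10,R11,R12,R8,R9}
Step 20: commit R8 -> on_hand[A=44 B=41 C=23] avail[A=38 B=34 C=23] open={R10,R11,R12,R9}
Step 21: commit R12 -> on_hand[A=44 B=39 C=23] avail[A=38 B=34 C=23] open={R10,R11,R9}
Step 22: commit R9 -> on_hand[A=44 B=38 C=23] avail[A=38 B=34 C=23] open={R10,R11}

Answer: A: 38
B: 34
C: 23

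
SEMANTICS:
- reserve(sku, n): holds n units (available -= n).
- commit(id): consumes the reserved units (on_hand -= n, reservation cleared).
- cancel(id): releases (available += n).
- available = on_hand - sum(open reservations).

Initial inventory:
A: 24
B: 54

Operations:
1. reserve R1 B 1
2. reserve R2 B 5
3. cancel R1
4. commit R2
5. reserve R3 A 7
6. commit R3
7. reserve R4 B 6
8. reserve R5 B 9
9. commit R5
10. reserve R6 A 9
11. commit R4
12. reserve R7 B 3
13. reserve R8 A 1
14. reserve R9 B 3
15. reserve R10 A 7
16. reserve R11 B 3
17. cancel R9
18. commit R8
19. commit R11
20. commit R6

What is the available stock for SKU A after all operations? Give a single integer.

Answer: 0

Derivation:
Step 1: reserve R1 B 1 -> on_hand[A=24 B=54] avail[A=24 B=53] open={R1}
Step 2: reserve R2 B 5 -> on_hand[A=24 B=54] avail[A=24 B=48] open={R1,R2}
Step 3: cancel R1 -> on_hand[A=24 B=54] avail[A=24 B=49] open={R2}
Step 4: commit R2 -> on_hand[A=24 B=49] avail[A=24 B=49] open={}
Step 5: reserve R3 A 7 -> on_hand[A=24 B=49] avail[A=17 B=49] open={R3}
Step 6: commit R3 -> on_hand[A=17 B=49] avail[A=17 B=49] open={}
Step 7: reserve R4 B 6 -> on_hand[A=17 B=49] avail[A=17 B=43] open={R4}
Step 8: reserve R5 B 9 -> on_hand[A=17 B=49] avail[A=17 B=34] open={R4,R5}
Step 9: commit R5 -> on_hand[A=17 B=40] avail[A=17 B=34] open={R4}
Step 10: reserve R6 A 9 -> on_hand[A=17 B=40] avail[A=8 B=34] open={R4,R6}
Step 11: commit R4 -> on_hand[A=17 B=34] avail[A=8 B=34] open={R6}
Step 12: reserve R7 B 3 -> on_hand[A=17 B=34] avail[A=8 B=31] open={R6,R7}
Step 13: reserve R8 A 1 -> on_hand[A=17 B=34] avail[A=7 B=31] open={R6,R7,R8}
Step 14: reserve R9 B 3 -> on_hand[A=17 B=34] avail[A=7 B=28] open={R6,R7,R8,R9}
Step 15: reserve R10 A 7 -> on_hand[A=17 B=34] avail[A=0 B=28] open={R10,R6,R7,R8,R9}
Step 16: reserve R11 B 3 -> on_hand[A=17 B=34] avail[A=0 B=25] open={R10,R11,R6,R7,R8,R9}
Step 17: cancel R9 -> on_hand[A=17 B=34] avail[A=0 B=28] open={R10,R11,R6,R7,R8}
Step 18: commit R8 -> on_hand[A=16 B=34] avail[A=0 B=28] open={R10,R11,R6,R7}
Step 19: commit R11 -> on_hand[A=16 B=31] avail[A=0 B=28] open={R10,R6,R7}
Step 20: commit R6 -> on_hand[A=7 B=31] avail[A=0 B=28] open={R10,R7}
Final available[A] = 0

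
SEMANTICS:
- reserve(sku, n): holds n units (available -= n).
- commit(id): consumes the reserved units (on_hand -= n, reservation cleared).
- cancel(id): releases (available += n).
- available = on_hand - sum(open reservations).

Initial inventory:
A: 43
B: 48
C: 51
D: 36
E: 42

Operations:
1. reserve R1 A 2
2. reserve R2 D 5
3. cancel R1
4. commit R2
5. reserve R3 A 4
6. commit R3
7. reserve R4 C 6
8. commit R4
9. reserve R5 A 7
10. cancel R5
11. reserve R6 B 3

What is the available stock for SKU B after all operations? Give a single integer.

Answer: 45

Derivation:
Step 1: reserve R1 A 2 -> on_hand[A=43 B=48 C=51 D=36 E=42] avail[A=41 B=48 C=51 D=36 E=42] open={R1}
Step 2: reserve R2 D 5 -> on_hand[A=43 B=48 C=51 D=36 E=42] avail[A=41 B=48 C=51 D=31 E=42] open={R1,R2}
Step 3: cancel R1 -> on_hand[A=43 B=48 C=51 D=36 E=42] avail[A=43 B=48 C=51 D=31 E=42] open={R2}
Step 4: commit R2 -> on_hand[A=43 B=48 C=51 D=31 E=42] avail[A=43 B=48 C=51 D=31 E=42] open={}
Step 5: reserve R3 A 4 -> on_hand[A=43 B=48 C=51 D=31 E=42] avail[A=39 B=48 C=51 D=31 E=42] open={R3}
Step 6: commit R3 -> on_hand[A=39 B=48 C=51 D=31 E=42] avail[A=39 B=48 C=51 D=31 E=42] open={}
Step 7: reserve R4 C 6 -> on_hand[A=39 B=48 C=51 D=31 E=42] avail[A=39 B=48 C=45 D=31 E=42] open={R4}
Step 8: commit R4 -> on_hand[A=39 B=48 C=45 D=31 E=42] avail[A=39 B=48 C=45 D=31 E=42] open={}
Step 9: reserve R5 A 7 -> on_hand[A=39 B=48 C=45 D=31 E=42] avail[A=32 B=48 C=45 D=31 E=42] open={R5}
Step 10: cancel R5 -> on_hand[A=39 B=48 C=45 D=31 E=42] avail[A=39 B=48 C=45 D=31 E=42] open={}
Step 11: reserve R6 B 3 -> on_hand[A=39 B=48 C=45 D=31 E=42] avail[A=39 B=45 C=45 D=31 E=42] open={R6}
Final available[B] = 45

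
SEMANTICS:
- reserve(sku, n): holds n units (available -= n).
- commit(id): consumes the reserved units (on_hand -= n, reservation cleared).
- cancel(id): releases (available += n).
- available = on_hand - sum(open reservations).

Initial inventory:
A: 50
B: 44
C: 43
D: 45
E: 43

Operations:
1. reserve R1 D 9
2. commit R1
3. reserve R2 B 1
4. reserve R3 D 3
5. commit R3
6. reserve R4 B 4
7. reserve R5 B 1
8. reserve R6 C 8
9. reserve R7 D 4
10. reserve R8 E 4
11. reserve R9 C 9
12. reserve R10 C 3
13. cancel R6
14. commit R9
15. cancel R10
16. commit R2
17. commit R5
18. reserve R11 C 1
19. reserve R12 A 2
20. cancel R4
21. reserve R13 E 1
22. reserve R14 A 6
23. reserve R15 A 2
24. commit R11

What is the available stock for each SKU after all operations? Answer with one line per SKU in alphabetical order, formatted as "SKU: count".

Step 1: reserve R1 D 9 -> on_hand[A=50 B=44 C=43 D=45 E=43] avail[A=50 B=44 C=43 D=36 E=43] open={R1}
Step 2: commit R1 -> on_hand[A=50 B=44 C=43 D=36 E=43] avail[A=50 B=44 C=43 D=36 E=43] open={}
Step 3: reserve R2 B 1 -> on_hand[A=50 B=44 C=43 D=36 E=43] avail[A=50 B=43 C=43 D=36 E=43] open={R2}
Step 4: reserve R3 D 3 -> on_hand[A=50 B=44 C=43 D=36 E=43] avail[A=50 B=43 C=43 D=33 E=43] open={R2,R3}
Step 5: commit R3 -> on_hand[A=50 B=44 C=43 D=33 E=43] avail[A=50 B=43 C=43 D=33 E=43] open={R2}
Step 6: reserve R4 B 4 -> on_hand[A=50 B=44 C=43 D=33 E=43] avail[A=50 B=39 C=43 D=33 E=43] open={R2,R4}
Step 7: reserve R5 B 1 -> on_hand[A=50 B=44 C=43 D=33 E=43] avail[A=50 B=38 C=43 D=33 E=43] open={R2,R4,R5}
Step 8: reserve R6 C 8 -> on_hand[A=50 B=44 C=43 D=33 E=43] avail[A=50 B=38 C=35 D=33 E=43] open={R2,R4,R5,R6}
Step 9: reserve R7 D 4 -> on_hand[A=50 B=44 C=43 D=33 E=43] avail[A=50 B=38 C=35 D=29 E=43] open={R2,R4,R5,R6,R7}
Step 10: reserve R8 E 4 -> on_hand[A=50 B=44 C=43 D=33 E=43] avail[A=50 B=38 C=35 D=29 E=39] open={R2,R4,R5,R6,R7,R8}
Step 11: reserve R9 C 9 -> on_hand[A=50 B=44 C=43 D=33 E=43] avail[A=50 B=38 C=26 D=29 E=39] open={R2,R4,R5,R6,R7,R8,R9}
Step 12: reserve R10 C 3 -> on_hand[A=50 B=44 C=43 D=33 E=43] avail[A=50 B=38 C=23 D=29 E=39] open={R10,R2,R4,R5,R6,R7,R8,R9}
Step 13: cancel R6 -> on_hand[A=50 B=44 C=43 D=33 E=43] avail[A=50 B=38 C=31 D=29 E=39] open={R10,R2,R4,R5,R7,R8,R9}
Step 14: commit R9 -> on_hand[A=50 B=44 C=34 D=33 E=43] avail[A=50 B=38 C=31 D=29 E=39] open={R10,R2,R4,R5,R7,R8}
Step 15: cancel R10 -> on_hand[A=50 B=44 C=34 D=33 E=43] avail[A=50 B=38 C=34 D=29 E=39] open={R2,R4,R5,R7,R8}
Step 16: commit R2 -> on_hand[A=50 B=43 C=34 D=33 E=43] avail[A=50 B=38 C=34 D=29 E=39] open={R4,R5,R7,R8}
Step 17: commit R5 -> on_hand[A=50 B=42 C=34 D=33 E=43] avail[A=50 B=38 C=34 D=29 E=39] open={R4,R7,R8}
Step 18: reserve R11 C 1 -> on_hand[A=50 B=42 C=34 D=33 E=43] avail[A=50 B=38 C=33 D=29 E=39] open={R11,R4,R7,R8}
Step 19: reserve R12 A 2 -> on_hand[A=50 B=42 C=34 D=33 E=43] avail[A=48 B=38 C=33 D=29 E=39] open={R11,R12,R4,R7,R8}
Step 20: cancel R4 -> on_hand[A=50 B=42 C=34 D=33 E=43] avail[A=48 B=42 C=33 D=29 E=39] open={R11,R12,R7,R8}
Step 21: reserve R13 E 1 -> on_hand[A=50 B=42 C=34 D=33 E=43] avail[A=48 B=42 C=33 D=29 E=38] open={R11,R12,R13,R7,R8}
Step 22: reserve R14 A 6 -> on_hand[A=50 B=42 C=34 D=33 E=43] avail[A=42 B=42 C=33 D=29 E=38] open={R11,R12,R13,R14,R7,R8}
Step 23: reserve R15 A 2 -> on_hand[A=50 B=42 C=34 D=33 E=43] avail[A=40 B=42 C=33 D=29 E=38] open={R11,R12,R13,R14,R15,R7,R8}
Step 24: commit R11 -> on_hand[A=50 B=42 C=33 D=33 E=43] avail[A=40 B=42 C=33 D=29 E=38] open={R12,R13,R14,R15,R7,R8}

Answer: A: 40
B: 42
C: 33
D: 29
E: 38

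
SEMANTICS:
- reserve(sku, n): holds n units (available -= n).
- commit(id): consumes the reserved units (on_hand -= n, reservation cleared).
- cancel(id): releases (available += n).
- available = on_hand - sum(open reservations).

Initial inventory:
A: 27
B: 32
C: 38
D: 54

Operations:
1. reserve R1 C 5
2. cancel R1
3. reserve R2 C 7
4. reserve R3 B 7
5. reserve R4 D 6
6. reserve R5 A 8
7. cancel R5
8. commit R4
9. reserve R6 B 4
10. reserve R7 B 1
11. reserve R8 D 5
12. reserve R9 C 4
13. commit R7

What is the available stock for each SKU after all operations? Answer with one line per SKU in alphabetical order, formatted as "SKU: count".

Step 1: reserve R1 C 5 -> on_hand[A=27 B=32 C=38 D=54] avail[A=27 B=32 C=33 D=54] open={R1}
Step 2: cancel R1 -> on_hand[A=27 B=32 C=38 D=54] avail[A=27 B=32 C=38 D=54] open={}
Step 3: reserve R2 C 7 -> on_hand[A=27 B=32 C=38 D=54] avail[A=27 B=32 C=31 D=54] open={R2}
Step 4: reserve R3 B 7 -> on_hand[A=27 B=32 C=38 D=54] avail[A=27 B=25 C=31 D=54] open={R2,R3}
Step 5: reserve R4 D 6 -> on_hand[A=27 B=32 C=38 D=54] avail[A=27 B=25 C=31 D=48] open={R2,R3,R4}
Step 6: reserve R5 A 8 -> on_hand[A=27 B=32 C=38 D=54] avail[A=19 B=25 C=31 D=48] open={R2,R3,R4,R5}
Step 7: cancel R5 -> on_hand[A=27 B=32 C=38 D=54] avail[A=27 B=25 C=31 D=48] open={R2,R3,R4}
Step 8: commit R4 -> on_hand[A=27 B=32 C=38 D=48] avail[A=27 B=25 C=31 D=48] open={R2,R3}
Step 9: reserve R6 B 4 -> on_hand[A=27 B=32 C=38 D=48] avail[A=27 B=21 C=31 D=48] open={R2,R3,R6}
Step 10: reserve R7 B 1 -> on_hand[A=27 B=32 C=38 D=48] avail[A=27 B=20 C=31 D=48] open={R2,R3,R6,R7}
Step 11: reserve R8 D 5 -> on_hand[A=27 B=32 C=38 D=48] avail[A=27 B=20 C=31 D=43] open={R2,R3,R6,R7,R8}
Step 12: reserve R9 C 4 -> on_hand[A=27 B=32 C=38 D=48] avail[A=27 B=20 C=27 D=43] open={R2,R3,R6,R7,R8,R9}
Step 13: commit R7 -> on_hand[A=27 B=31 C=38 D=48] avail[A=27 B=20 C=27 D=43] open={R2,R3,R6,R8,R9}

Answer: A: 27
B: 20
C: 27
D: 43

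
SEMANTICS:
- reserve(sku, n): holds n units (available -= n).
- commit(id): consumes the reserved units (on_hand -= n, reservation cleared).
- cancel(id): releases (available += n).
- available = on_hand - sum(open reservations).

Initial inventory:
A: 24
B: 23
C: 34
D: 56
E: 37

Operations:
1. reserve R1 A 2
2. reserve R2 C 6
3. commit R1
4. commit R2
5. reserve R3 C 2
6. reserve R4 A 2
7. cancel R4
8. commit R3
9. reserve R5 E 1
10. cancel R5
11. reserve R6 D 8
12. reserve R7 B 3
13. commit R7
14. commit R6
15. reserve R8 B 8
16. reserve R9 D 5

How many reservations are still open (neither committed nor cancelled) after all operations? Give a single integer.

Step 1: reserve R1 A 2 -> on_hand[A=24 B=23 C=34 D=56 E=37] avail[A=22 B=23 C=34 D=56 E=37] open={R1}
Step 2: reserve R2 C 6 -> on_hand[A=24 B=23 C=34 D=56 E=37] avail[A=22 B=23 C=28 D=56 E=37] open={R1,R2}
Step 3: commit R1 -> on_hand[A=22 B=23 C=34 D=56 E=37] avail[A=22 B=23 C=28 D=56 E=37] open={R2}
Step 4: commit R2 -> on_hand[A=22 B=23 C=28 D=56 E=37] avail[A=22 B=23 C=28 D=56 E=37] open={}
Step 5: reserve R3 C 2 -> on_hand[A=22 B=23 C=28 D=56 E=37] avail[A=22 B=23 C=26 D=56 E=37] open={R3}
Step 6: reserve R4 A 2 -> on_hand[A=22 B=23 C=28 D=56 E=37] avail[A=20 B=23 C=26 D=56 E=37] open={R3,R4}
Step 7: cancel R4 -> on_hand[A=22 B=23 C=28 D=56 E=37] avail[A=22 B=23 C=26 D=56 E=37] open={R3}
Step 8: commit R3 -> on_hand[A=22 B=23 C=26 D=56 E=37] avail[A=22 B=23 C=26 D=56 E=37] open={}
Step 9: reserve R5 E 1 -> on_hand[A=22 B=23 C=26 D=56 E=37] avail[A=22 B=23 C=26 D=56 E=36] open={R5}
Step 10: cancel R5 -> on_hand[A=22 B=23 C=26 D=56 E=37] avail[A=22 B=23 C=26 D=56 E=37] open={}
Step 11: reserve R6 D 8 -> on_hand[A=22 B=23 C=26 D=56 E=37] avail[A=22 B=23 C=26 D=48 E=37] open={R6}
Step 12: reserve R7 B 3 -> on_hand[A=22 B=23 C=26 D=56 E=37] avail[A=22 B=20 C=26 D=48 E=37] open={R6,R7}
Step 13: commit R7 -> on_hand[A=22 B=20 C=26 D=56 E=37] avail[A=22 B=20 C=26 D=48 E=37] open={R6}
Step 14: commit R6 -> on_hand[A=22 B=20 C=26 D=48 E=37] avail[A=22 B=20 C=26 D=48 E=37] open={}
Step 15: reserve R8 B 8 -> on_hand[A=22 B=20 C=26 D=48 E=37] avail[A=22 B=12 C=26 D=48 E=37] open={R8}
Step 16: reserve R9 D 5 -> on_hand[A=22 B=20 C=26 D=48 E=37] avail[A=22 B=12 C=26 D=43 E=37] open={R8,R9}
Open reservations: ['R8', 'R9'] -> 2

Answer: 2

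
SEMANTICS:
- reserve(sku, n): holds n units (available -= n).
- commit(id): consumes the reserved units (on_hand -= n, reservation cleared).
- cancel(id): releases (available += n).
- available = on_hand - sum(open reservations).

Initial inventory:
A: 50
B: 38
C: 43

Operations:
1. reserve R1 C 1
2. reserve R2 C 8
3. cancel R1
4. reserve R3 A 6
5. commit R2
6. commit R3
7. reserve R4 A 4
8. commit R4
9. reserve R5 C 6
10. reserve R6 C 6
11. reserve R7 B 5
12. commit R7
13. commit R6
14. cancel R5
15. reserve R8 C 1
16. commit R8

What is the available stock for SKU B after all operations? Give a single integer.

Answer: 33

Derivation:
Step 1: reserve R1 C 1 -> on_hand[A=50 B=38 C=43] avail[A=50 B=38 C=42] open={R1}
Step 2: reserve R2 C 8 -> on_hand[A=50 B=38 C=43] avail[A=50 B=38 C=34] open={R1,R2}
Step 3: cancel R1 -> on_hand[A=50 B=38 C=43] avail[A=50 B=38 C=35] open={R2}
Step 4: reserve R3 A 6 -> on_hand[A=50 B=38 C=43] avail[A=44 B=38 C=35] open={R2,R3}
Step 5: commit R2 -> on_hand[A=50 B=38 C=35] avail[A=44 B=38 C=35] open={R3}
Step 6: commit R3 -> on_hand[A=44 B=38 C=35] avail[A=44 B=38 C=35] open={}
Step 7: reserve R4 A 4 -> on_hand[A=44 B=38 C=35] avail[A=40 B=38 C=35] open={R4}
Step 8: commit R4 -> on_hand[A=40 B=38 C=35] avail[A=40 B=38 C=35] open={}
Step 9: reserve R5 C 6 -> on_hand[A=40 B=38 C=35] avail[A=40 B=38 C=29] open={R5}
Step 10: reserve R6 C 6 -> on_hand[A=40 B=38 C=35] avail[A=40 B=38 C=23] open={R5,R6}
Step 11: reserve R7 B 5 -> on_hand[A=40 B=38 C=35] avail[A=40 B=33 C=23] open={R5,R6,R7}
Step 12: commit R7 -> on_hand[A=40 B=33 C=35] avail[A=40 B=33 C=23] open={R5,R6}
Step 13: commit R6 -> on_hand[A=40 B=33 C=29] avail[A=40 B=33 C=23] open={R5}
Step 14: cancel R5 -> on_hand[A=40 B=33 C=29] avail[A=40 B=33 C=29] open={}
Step 15: reserve R8 C 1 -> on_hand[A=40 B=33 C=29] avail[A=40 B=33 C=28] open={R8}
Step 16: commit R8 -> on_hand[A=40 B=33 C=28] avail[A=40 B=33 C=28] open={}
Final available[B] = 33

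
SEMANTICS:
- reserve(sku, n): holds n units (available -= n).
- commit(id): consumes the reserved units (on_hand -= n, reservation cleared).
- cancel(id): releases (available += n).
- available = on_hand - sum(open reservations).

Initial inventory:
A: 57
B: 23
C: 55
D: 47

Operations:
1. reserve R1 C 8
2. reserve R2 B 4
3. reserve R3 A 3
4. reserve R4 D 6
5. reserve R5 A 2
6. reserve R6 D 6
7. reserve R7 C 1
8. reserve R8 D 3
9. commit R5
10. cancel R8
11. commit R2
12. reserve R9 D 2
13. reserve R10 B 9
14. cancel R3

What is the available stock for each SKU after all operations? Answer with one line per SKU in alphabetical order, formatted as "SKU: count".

Step 1: reserve R1 C 8 -> on_hand[A=57 B=23 C=55 D=47] avail[A=57 B=23 C=47 D=47] open={R1}
Step 2: reserve R2 B 4 -> on_hand[A=57 B=23 C=55 D=47] avail[A=57 B=19 C=47 D=47] open={R1,R2}
Step 3: reserve R3 A 3 -> on_hand[A=57 B=23 C=55 D=47] avail[A=54 B=19 C=47 D=47] open={R1,R2,R3}
Step 4: reserve R4 D 6 -> on_hand[A=57 B=23 C=55 D=47] avail[A=54 B=19 C=47 D=41] open={R1,R2,R3,R4}
Step 5: reserve R5 A 2 -> on_hand[A=57 B=23 C=55 D=47] avail[A=52 B=19 C=47 D=41] open={R1,R2,R3,R4,R5}
Step 6: reserve R6 D 6 -> on_hand[A=57 B=23 C=55 D=47] avail[A=52 B=19 C=47 D=35] open={R1,R2,R3,R4,R5,R6}
Step 7: reserve R7 C 1 -> on_hand[A=57 B=23 C=55 D=47] avail[A=52 B=19 C=46 D=35] open={R1,R2,R3,R4,R5,R6,R7}
Step 8: reserve R8 D 3 -> on_hand[A=57 B=23 C=55 D=47] avail[A=52 B=19 C=46 D=32] open={R1,R2,R3,R4,R5,R6,R7,R8}
Step 9: commit R5 -> on_hand[A=55 B=23 C=55 D=47] avail[A=52 B=19 C=46 D=32] open={R1,R2,R3,R4,R6,R7,R8}
Step 10: cancel R8 -> on_hand[A=55 B=23 C=55 D=47] avail[A=52 B=19 C=46 D=35] open={R1,R2,R3,R4,R6,R7}
Step 11: commit R2 -> on_hand[A=55 B=19 C=55 D=47] avail[A=52 B=19 C=46 D=35] open={R1,R3,R4,R6,R7}
Step 12: reserve R9 D 2 -> on_hand[A=55 B=19 C=55 D=47] avail[A=52 B=19 C=46 D=33] open={R1,R3,R4,R6,R7,R9}
Step 13: reserve R10 B 9 -> on_hand[A=55 B=19 C=55 D=47] avail[A=52 B=10 C=46 D=33] open={R1,R10,R3,R4,R6,R7,R9}
Step 14: cancel R3 -> on_hand[A=55 B=19 C=55 D=47] avail[A=55 B=10 C=46 D=33] open={R1,R10,R4,R6,R7,R9}

Answer: A: 55
B: 10
C: 46
D: 33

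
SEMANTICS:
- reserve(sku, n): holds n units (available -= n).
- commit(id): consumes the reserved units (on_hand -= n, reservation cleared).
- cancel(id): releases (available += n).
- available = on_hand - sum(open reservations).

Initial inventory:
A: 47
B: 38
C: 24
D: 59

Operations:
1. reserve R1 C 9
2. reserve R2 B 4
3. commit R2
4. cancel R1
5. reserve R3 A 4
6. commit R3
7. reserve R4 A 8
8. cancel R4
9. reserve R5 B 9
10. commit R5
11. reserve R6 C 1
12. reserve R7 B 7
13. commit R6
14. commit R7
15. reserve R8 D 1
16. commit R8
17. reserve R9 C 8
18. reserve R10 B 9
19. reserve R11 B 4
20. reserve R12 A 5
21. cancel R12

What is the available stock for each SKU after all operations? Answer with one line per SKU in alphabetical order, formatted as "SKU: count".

Answer: A: 43
B: 5
C: 15
D: 58

Derivation:
Step 1: reserve R1 C 9 -> on_hand[A=47 B=38 C=24 D=59] avail[A=47 B=38 C=15 D=59] open={R1}
Step 2: reserve R2 B 4 -> on_hand[A=47 B=38 C=24 D=59] avail[A=47 B=34 C=15 D=59] open={R1,R2}
Step 3: commit R2 -> on_hand[A=47 B=34 C=24 D=59] avail[A=47 B=34 C=15 D=59] open={R1}
Step 4: cancel R1 -> on_hand[A=47 B=34 C=24 D=59] avail[A=47 B=34 C=24 D=59] open={}
Step 5: reserve R3 A 4 -> on_hand[A=47 B=34 C=24 D=59] avail[A=43 B=34 C=24 D=59] open={R3}
Step 6: commit R3 -> on_hand[A=43 B=34 C=24 D=59] avail[A=43 B=34 C=24 D=59] open={}
Step 7: reserve R4 A 8 -> on_hand[A=43 B=34 C=24 D=59] avail[A=35 B=34 C=24 D=59] open={R4}
Step 8: cancel R4 -> on_hand[A=43 B=34 C=24 D=59] avail[A=43 B=34 C=24 D=59] open={}
Step 9: reserve R5 B 9 -> on_hand[A=43 B=34 C=24 D=59] avail[A=43 B=25 C=24 D=59] open={R5}
Step 10: commit R5 -> on_hand[A=43 B=25 C=24 D=59] avail[A=43 B=25 C=24 D=59] open={}
Step 11: reserve R6 C 1 -> on_hand[A=43 B=25 C=24 D=59] avail[A=43 B=25 C=23 D=59] open={R6}
Step 12: reserve R7 B 7 -> on_hand[A=43 B=25 C=24 D=59] avail[A=43 B=18 C=23 D=59] open={R6,R7}
Step 13: commit R6 -> on_hand[A=43 B=25 C=23 D=59] avail[A=43 B=18 C=23 D=59] open={R7}
Step 14: commit R7 -> on_hand[A=43 B=18 C=23 D=59] avail[A=43 B=18 C=23 D=59] open={}
Step 15: reserve R8 D 1 -> on_hand[A=43 B=18 C=23 D=59] avail[A=43 B=18 C=23 D=58] open={R8}
Step 16: commit R8 -> on_hand[A=43 B=18 C=23 D=58] avail[A=43 B=18 C=23 D=58] open={}
Step 17: reserve R9 C 8 -> on_hand[A=43 B=18 C=23 D=58] avail[A=43 B=18 C=15 D=58] open={R9}
Step 18: reserve R10 B 9 -> on_hand[A=43 B=18 C=23 D=58] avail[A=43 B=9 C=15 D=58] open={R10,R9}
Step 19: reserve R11 B 4 -> on_hand[A=43 B=18 C=23 D=58] avail[A=43 B=5 C=15 D=58] open={R10,R11,R9}
Step 20: reserve R12 A 5 -> on_hand[A=43 B=18 C=23 D=58] avail[A=38 B=5 C=15 D=58] open={R10,R11,R12,R9}
Step 21: cancel R12 -> on_hand[A=43 B=18 C=23 D=58] avail[A=43 B=5 C=15 D=58] open={R10,R11,R9}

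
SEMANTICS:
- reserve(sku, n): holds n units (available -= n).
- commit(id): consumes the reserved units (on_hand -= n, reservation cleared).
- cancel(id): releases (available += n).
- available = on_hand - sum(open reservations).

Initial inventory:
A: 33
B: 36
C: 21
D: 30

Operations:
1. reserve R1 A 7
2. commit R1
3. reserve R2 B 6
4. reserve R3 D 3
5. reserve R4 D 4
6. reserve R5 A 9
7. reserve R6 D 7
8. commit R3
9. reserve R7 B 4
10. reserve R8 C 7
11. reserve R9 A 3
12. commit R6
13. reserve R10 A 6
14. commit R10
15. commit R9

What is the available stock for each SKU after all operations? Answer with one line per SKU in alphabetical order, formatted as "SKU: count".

Step 1: reserve R1 A 7 -> on_hand[A=33 B=36 C=21 D=30] avail[A=26 B=36 C=21 D=30] open={R1}
Step 2: commit R1 -> on_hand[A=26 B=36 C=21 D=30] avail[A=26 B=36 C=21 D=30] open={}
Step 3: reserve R2 B 6 -> on_hand[A=26 B=36 C=21 D=30] avail[A=26 B=30 C=21 D=30] open={R2}
Step 4: reserve R3 D 3 -> on_hand[A=26 B=36 C=21 D=30] avail[A=26 B=30 C=21 D=27] open={R2,R3}
Step 5: reserve R4 D 4 -> on_hand[A=26 B=36 C=21 D=30] avail[A=26 B=30 C=21 D=23] open={R2,R3,R4}
Step 6: reserve R5 A 9 -> on_hand[A=26 B=36 C=21 D=30] avail[A=17 B=30 C=21 D=23] open={R2,R3,R4,R5}
Step 7: reserve R6 D 7 -> on_hand[A=26 B=36 C=21 D=30] avail[A=17 B=30 C=21 D=16] open={R2,R3,R4,R5,R6}
Step 8: commit R3 -> on_hand[A=26 B=36 C=21 D=27] avail[A=17 B=30 C=21 D=16] open={R2,R4,R5,R6}
Step 9: reserve R7 B 4 -> on_hand[A=26 B=36 C=21 D=27] avail[A=17 B=26 C=21 D=16] open={R2,R4,R5,R6,R7}
Step 10: reserve R8 C 7 -> on_hand[A=26 B=36 C=21 D=27] avail[A=17 B=26 C=14 D=16] open={R2,R4,R5,R6,R7,R8}
Step 11: reserve R9 A 3 -> on_hand[A=26 B=36 C=21 D=27] avail[A=14 B=26 C=14 D=16] open={R2,R4,R5,R6,R7,R8,R9}
Step 12: commit R6 -> on_hand[A=26 B=36 C=21 D=20] avail[A=14 B=26 C=14 D=16] open={R2,R4,R5,R7,R8,R9}
Step 13: reserve R10 A 6 -> on_hand[A=26 B=36 C=21 D=20] avail[A=8 B=26 C=14 D=16] open={R10,R2,R4,R5,R7,R8,R9}
Step 14: commit R10 -> on_hand[A=20 B=36 C=21 D=20] avail[A=8 B=26 C=14 D=16] open={R2,R4,R5,R7,R8,R9}
Step 15: commit R9 -> on_hand[A=17 B=36 C=21 D=20] avail[A=8 B=26 C=14 D=16] open={R2,R4,R5,R7,R8}

Answer: A: 8
B: 26
C: 14
D: 16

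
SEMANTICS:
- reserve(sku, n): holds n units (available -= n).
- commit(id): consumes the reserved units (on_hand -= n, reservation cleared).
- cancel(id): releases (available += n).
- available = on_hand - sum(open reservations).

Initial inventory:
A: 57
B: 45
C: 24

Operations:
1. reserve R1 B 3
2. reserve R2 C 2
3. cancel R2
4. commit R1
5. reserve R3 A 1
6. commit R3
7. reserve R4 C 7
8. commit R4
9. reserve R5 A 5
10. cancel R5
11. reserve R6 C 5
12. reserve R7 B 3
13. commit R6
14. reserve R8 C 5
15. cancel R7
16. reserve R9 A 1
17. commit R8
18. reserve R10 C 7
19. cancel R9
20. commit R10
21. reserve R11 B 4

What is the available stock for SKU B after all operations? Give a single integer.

Step 1: reserve R1 B 3 -> on_hand[A=57 B=45 C=24] avail[A=57 B=42 C=24] open={R1}
Step 2: reserve R2 C 2 -> on_hand[A=57 B=45 C=24] avail[A=57 B=42 C=22] open={R1,R2}
Step 3: cancel R2 -> on_hand[A=57 B=45 C=24] avail[A=57 B=42 C=24] open={R1}
Step 4: commit R1 -> on_hand[A=57 B=42 C=24] avail[A=57 B=42 C=24] open={}
Step 5: reserve R3 A 1 -> on_hand[A=57 B=42 C=24] avail[A=56 B=42 C=24] open={R3}
Step 6: commit R3 -> on_hand[A=56 B=42 C=24] avail[A=56 B=42 C=24] open={}
Step 7: reserve R4 C 7 -> on_hand[A=56 B=42 C=24] avail[A=56 B=42 C=17] open={R4}
Step 8: commit R4 -> on_hand[A=56 B=42 C=17] avail[A=56 B=42 C=17] open={}
Step 9: reserve R5 A 5 -> on_hand[A=56 B=42 C=17] avail[A=51 B=42 C=17] open={R5}
Step 10: cancel R5 -> on_hand[A=56 B=42 C=17] avail[A=56 B=42 C=17] open={}
Step 11: reserve R6 C 5 -> on_hand[A=56 B=42 C=17] avail[A=56 B=42 C=12] open={R6}
Step 12: reserve R7 B 3 -> on_hand[A=56 B=42 C=17] avail[A=56 B=39 C=12] open={R6,R7}
Step 13: commit R6 -> on_hand[A=56 B=42 C=12] avail[A=56 B=39 C=12] open={R7}
Step 14: reserve R8 C 5 -> on_hand[A=56 B=42 C=12] avail[A=56 B=39 C=7] open={R7,R8}
Step 15: cancel R7 -> on_hand[A=56 B=42 C=12] avail[A=56 B=42 C=7] open={R8}
Step 16: reserve R9 A 1 -> on_hand[A=56 B=42 C=12] avail[A=55 B=42 C=7] open={R8,R9}
Step 17: commit R8 -> on_hand[A=56 B=42 C=7] avail[A=55 B=42 C=7] open={R9}
Step 18: reserve R10 C 7 -> on_hand[A=56 B=42 C=7] avail[A=55 B=42 C=0] open={R10,R9}
Step 19: cancel R9 -> on_hand[A=56 B=42 C=7] avail[A=56 B=42 C=0] open={R10}
Step 20: commit R10 -> on_hand[A=56 B=42 C=0] avail[A=56 B=42 C=0] open={}
Step 21: reserve R11 B 4 -> on_hand[A=56 B=42 C=0] avail[A=56 B=38 C=0] open={R11}
Final available[B] = 38

Answer: 38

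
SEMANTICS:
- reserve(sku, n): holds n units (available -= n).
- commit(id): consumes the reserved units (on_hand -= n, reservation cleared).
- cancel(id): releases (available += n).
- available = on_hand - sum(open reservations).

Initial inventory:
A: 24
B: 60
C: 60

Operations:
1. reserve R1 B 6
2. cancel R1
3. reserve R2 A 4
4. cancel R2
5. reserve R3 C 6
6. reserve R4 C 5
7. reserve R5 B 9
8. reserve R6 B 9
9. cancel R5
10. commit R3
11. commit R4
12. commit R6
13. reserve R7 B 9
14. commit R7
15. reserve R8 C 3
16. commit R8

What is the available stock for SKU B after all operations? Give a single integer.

Answer: 42

Derivation:
Step 1: reserve R1 B 6 -> on_hand[A=24 B=60 C=60] avail[A=24 B=54 C=60] open={R1}
Step 2: cancel R1 -> on_hand[A=24 B=60 C=60] avail[A=24 B=60 C=60] open={}
Step 3: reserve R2 A 4 -> on_hand[A=24 B=60 C=60] avail[A=20 B=60 C=60] open={R2}
Step 4: cancel R2 -> on_hand[A=24 B=60 C=60] avail[A=24 B=60 C=60] open={}
Step 5: reserve R3 C 6 -> on_hand[A=24 B=60 C=60] avail[A=24 B=60 C=54] open={R3}
Step 6: reserve R4 C 5 -> on_hand[A=24 B=60 C=60] avail[A=24 B=60 C=49] open={R3,R4}
Step 7: reserve R5 B 9 -> on_hand[A=24 B=60 C=60] avail[A=24 B=51 C=49] open={R3,R4,R5}
Step 8: reserve R6 B 9 -> on_hand[A=24 B=60 C=60] avail[A=24 B=42 C=49] open={R3,R4,R5,R6}
Step 9: cancel R5 -> on_hand[A=24 B=60 C=60] avail[A=24 B=51 C=49] open={R3,R4,R6}
Step 10: commit R3 -> on_hand[A=24 B=60 C=54] avail[A=24 B=51 C=49] open={R4,R6}
Step 11: commit R4 -> on_hand[A=24 B=60 C=49] avail[A=24 B=51 C=49] open={R6}
Step 12: commit R6 -> on_hand[A=24 B=51 C=49] avail[A=24 B=51 C=49] open={}
Step 13: reserve R7 B 9 -> on_hand[A=24 B=51 C=49] avail[A=24 B=42 C=49] open={R7}
Step 14: commit R7 -> on_hand[A=24 B=42 C=49] avail[A=24 B=42 C=49] open={}
Step 15: reserve R8 C 3 -> on_hand[A=24 B=42 C=49] avail[A=24 B=42 C=46] open={R8}
Step 16: commit R8 -> on_hand[A=24 B=42 C=46] avail[A=24 B=42 C=46] open={}
Final available[B] = 42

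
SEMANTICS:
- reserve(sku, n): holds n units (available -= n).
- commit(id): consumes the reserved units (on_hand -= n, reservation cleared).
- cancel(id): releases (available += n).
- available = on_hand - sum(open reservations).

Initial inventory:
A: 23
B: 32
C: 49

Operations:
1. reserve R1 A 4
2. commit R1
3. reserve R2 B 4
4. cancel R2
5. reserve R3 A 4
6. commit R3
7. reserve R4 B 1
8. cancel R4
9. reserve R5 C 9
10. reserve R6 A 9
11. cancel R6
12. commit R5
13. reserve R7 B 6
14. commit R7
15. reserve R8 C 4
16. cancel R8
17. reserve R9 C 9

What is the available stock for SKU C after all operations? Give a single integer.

Answer: 31

Derivation:
Step 1: reserve R1 A 4 -> on_hand[A=23 B=32 C=49] avail[A=19 B=32 C=49] open={R1}
Step 2: commit R1 -> on_hand[A=19 B=32 C=49] avail[A=19 B=32 C=49] open={}
Step 3: reserve R2 B 4 -> on_hand[A=19 B=32 C=49] avail[A=19 B=28 C=49] open={R2}
Step 4: cancel R2 -> on_hand[A=19 B=32 C=49] avail[A=19 B=32 C=49] open={}
Step 5: reserve R3 A 4 -> on_hand[A=19 B=32 C=49] avail[A=15 B=32 C=49] open={R3}
Step 6: commit R3 -> on_hand[A=15 B=32 C=49] avail[A=15 B=32 C=49] open={}
Step 7: reserve R4 B 1 -> on_hand[A=15 B=32 C=49] avail[A=15 B=31 C=49] open={R4}
Step 8: cancel R4 -> on_hand[A=15 B=32 C=49] avail[A=15 B=32 C=49] open={}
Step 9: reserve R5 C 9 -> on_hand[A=15 B=32 C=49] avail[A=15 B=32 C=40] open={R5}
Step 10: reserve R6 A 9 -> on_hand[A=15 B=32 C=49] avail[A=6 B=32 C=40] open={R5,R6}
Step 11: cancel R6 -> on_hand[A=15 B=32 C=49] avail[A=15 B=32 C=40] open={R5}
Step 12: commit R5 -> on_hand[A=15 B=32 C=40] avail[A=15 B=32 C=40] open={}
Step 13: reserve R7 B 6 -> on_hand[A=15 B=32 C=40] avail[A=15 B=26 C=40] open={R7}
Step 14: commit R7 -> on_hand[A=15 B=26 C=40] avail[A=15 B=26 C=40] open={}
Step 15: reserve R8 C 4 -> on_hand[A=15 B=26 C=40] avail[A=15 B=26 C=36] open={R8}
Step 16: cancel R8 -> on_hand[A=15 B=26 C=40] avail[A=15 B=26 C=40] open={}
Step 17: reserve R9 C 9 -> on_hand[A=15 B=26 C=40] avail[A=15 B=26 C=31] open={R9}
Final available[C] = 31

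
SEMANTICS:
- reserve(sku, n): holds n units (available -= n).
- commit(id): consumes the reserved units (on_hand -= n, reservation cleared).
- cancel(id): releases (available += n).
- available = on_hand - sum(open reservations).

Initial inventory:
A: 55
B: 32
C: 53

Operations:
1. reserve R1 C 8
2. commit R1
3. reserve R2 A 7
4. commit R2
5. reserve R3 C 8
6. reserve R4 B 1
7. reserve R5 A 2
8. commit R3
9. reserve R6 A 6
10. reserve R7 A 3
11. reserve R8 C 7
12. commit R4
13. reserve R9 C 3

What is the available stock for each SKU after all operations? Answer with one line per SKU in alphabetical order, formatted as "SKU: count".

Answer: A: 37
B: 31
C: 27

Derivation:
Step 1: reserve R1 C 8 -> on_hand[A=55 B=32 C=53] avail[A=55 B=32 C=45] open={R1}
Step 2: commit R1 -> on_hand[A=55 B=32 C=45] avail[A=55 B=32 C=45] open={}
Step 3: reserve R2 A 7 -> on_hand[A=55 B=32 C=45] avail[A=48 B=32 C=45] open={R2}
Step 4: commit R2 -> on_hand[A=48 B=32 C=45] avail[A=48 B=32 C=45] open={}
Step 5: reserve R3 C 8 -> on_hand[A=48 B=32 C=45] avail[A=48 B=32 C=37] open={R3}
Step 6: reserve R4 B 1 -> on_hand[A=48 B=32 C=45] avail[A=48 B=31 C=37] open={R3,R4}
Step 7: reserve R5 A 2 -> on_hand[A=48 B=32 C=45] avail[A=46 B=31 C=37] open={R3,R4,R5}
Step 8: commit R3 -> on_hand[A=48 B=32 C=37] avail[A=46 B=31 C=37] open={R4,R5}
Step 9: reserve R6 A 6 -> on_hand[A=48 B=32 C=37] avail[A=40 B=31 C=37] open={R4,R5,R6}
Step 10: reserve R7 A 3 -> on_hand[A=48 B=32 C=37] avail[A=37 B=31 C=37] open={R4,R5,R6,R7}
Step 11: reserve R8 C 7 -> on_hand[A=48 B=32 C=37] avail[A=37 B=31 C=30] open={R4,R5,R6,R7,R8}
Step 12: commit R4 -> on_hand[A=48 B=31 C=37] avail[A=37 B=31 C=30] open={R5,R6,R7,R8}
Step 13: reserve R9 C 3 -> on_hand[A=48 B=31 C=37] avail[A=37 B=31 C=27] open={R5,R6,R7,R8,R9}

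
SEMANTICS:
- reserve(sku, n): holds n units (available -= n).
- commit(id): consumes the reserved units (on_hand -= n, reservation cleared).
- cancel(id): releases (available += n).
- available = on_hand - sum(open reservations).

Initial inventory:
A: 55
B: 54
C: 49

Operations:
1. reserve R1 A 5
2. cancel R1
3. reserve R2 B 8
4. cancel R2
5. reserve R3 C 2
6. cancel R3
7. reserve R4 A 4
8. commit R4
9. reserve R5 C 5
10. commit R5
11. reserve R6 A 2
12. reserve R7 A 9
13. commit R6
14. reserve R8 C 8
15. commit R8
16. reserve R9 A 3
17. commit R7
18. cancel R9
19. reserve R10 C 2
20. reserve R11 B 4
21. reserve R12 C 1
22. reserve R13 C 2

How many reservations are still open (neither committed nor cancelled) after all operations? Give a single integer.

Step 1: reserve R1 A 5 -> on_hand[A=55 B=54 C=49] avail[A=50 B=54 C=49] open={R1}
Step 2: cancel R1 -> on_hand[A=55 B=54 C=49] avail[A=55 B=54 C=49] open={}
Step 3: reserve R2 B 8 -> on_hand[A=55 B=54 C=49] avail[A=55 B=46 C=49] open={R2}
Step 4: cancel R2 -> on_hand[A=55 B=54 C=49] avail[A=55 B=54 C=49] open={}
Step 5: reserve R3 C 2 -> on_hand[A=55 B=54 C=49] avail[A=55 B=54 C=47] open={R3}
Step 6: cancel R3 -> on_hand[A=55 B=54 C=49] avail[A=55 B=54 C=49] open={}
Step 7: reserve R4 A 4 -> on_hand[A=55 B=54 C=49] avail[A=51 B=54 C=49] open={R4}
Step 8: commit R4 -> on_hand[A=51 B=54 C=49] avail[A=51 B=54 C=49] open={}
Step 9: reserve R5 C 5 -> on_hand[A=51 B=54 C=49] avail[A=51 B=54 C=44] open={R5}
Step 10: commit R5 -> on_hand[A=51 B=54 C=44] avail[A=51 B=54 C=44] open={}
Step 11: reserve R6 A 2 -> on_hand[A=51 B=54 C=44] avail[A=49 B=54 C=44] open={R6}
Step 12: reserve R7 A 9 -> on_hand[A=51 B=54 C=44] avail[A=40 B=54 C=44] open={R6,R7}
Step 13: commit R6 -> on_hand[A=49 B=54 C=44] avail[A=40 B=54 C=44] open={R7}
Step 14: reserve R8 C 8 -> on_hand[A=49 B=54 C=44] avail[A=40 B=54 C=36] open={R7,R8}
Step 15: commit R8 -> on_hand[A=49 B=54 C=36] avail[A=40 B=54 C=36] open={R7}
Step 16: reserve R9 A 3 -> on_hand[A=49 B=54 C=36] avail[A=37 B=54 C=36] open={R7,R9}
Step 17: commit R7 -> on_hand[A=40 B=54 C=36] avail[A=37 B=54 C=36] open={R9}
Step 18: cancel R9 -> on_hand[A=40 B=54 C=36] avail[A=40 B=54 C=36] open={}
Step 19: reserve R10 C 2 -> on_hand[A=40 B=54 C=36] avail[A=40 B=54 C=34] open={R10}
Step 20: reserve R11 B 4 -> on_hand[A=40 B=54 C=36] avail[A=40 B=50 C=34] open={R10,R11}
Step 21: reserve R12 C 1 -> on_hand[A=40 B=54 C=36] avail[A=40 B=50 C=33] open={R10,R11,R12}
Step 22: reserve R13 C 2 -> on_hand[A=40 B=54 C=36] avail[A=40 B=50 C=31] open={R10,R11,R12,R13}
Open reservations: ['R10', 'R11', 'R12', 'R13'] -> 4

Answer: 4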